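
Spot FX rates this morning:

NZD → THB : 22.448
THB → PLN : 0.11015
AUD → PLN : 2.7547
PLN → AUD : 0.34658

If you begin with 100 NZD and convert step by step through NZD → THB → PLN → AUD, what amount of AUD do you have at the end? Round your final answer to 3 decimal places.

100 NZD × 22.448 = 2244.8 THB
2244.8 THB × 0.11015 = 247.26472 PLN
247.26472 PLN × 0.34658 = 85.6970066576 AUD

85.697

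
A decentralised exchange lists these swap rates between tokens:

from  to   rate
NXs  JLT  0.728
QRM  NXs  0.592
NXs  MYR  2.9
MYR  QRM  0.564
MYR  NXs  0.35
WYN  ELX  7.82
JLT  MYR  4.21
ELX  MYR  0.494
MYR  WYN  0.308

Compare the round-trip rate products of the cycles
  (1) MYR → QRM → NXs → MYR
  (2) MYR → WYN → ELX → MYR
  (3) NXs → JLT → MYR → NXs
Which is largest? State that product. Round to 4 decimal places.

(1) 0.564 × 0.592 × 2.9 = 0.96828
(2) 0.308 × 7.82 × 0.494 = 1.18983
(3) 0.728 × 4.21 × 0.35 = 1.07271
Highest is cycle (2) at 1.1898 (>1, arbitrage).

1.1898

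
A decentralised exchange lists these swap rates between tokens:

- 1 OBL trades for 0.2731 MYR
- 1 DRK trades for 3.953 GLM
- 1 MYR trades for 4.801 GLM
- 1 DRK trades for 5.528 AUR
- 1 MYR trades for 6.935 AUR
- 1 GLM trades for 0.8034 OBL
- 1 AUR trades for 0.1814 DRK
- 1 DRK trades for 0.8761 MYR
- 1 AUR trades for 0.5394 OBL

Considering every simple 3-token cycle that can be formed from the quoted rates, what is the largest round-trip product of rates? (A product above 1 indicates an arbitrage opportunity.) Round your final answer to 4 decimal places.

1.1021

MYR→AUR→DRK→MYR: 6.935 × 0.1814 × 0.8761 = 1.10214
MYR→GLM→OBL→MYR: 4.801 × 0.8034 × 0.2731 = 1.05338
MYR→AUR→OBL→MYR: 6.935 × 0.5394 × 0.2731 = 1.02160
Maximum is MYR→AUR→DRK→MYR at 1.1021; arbitrage exists.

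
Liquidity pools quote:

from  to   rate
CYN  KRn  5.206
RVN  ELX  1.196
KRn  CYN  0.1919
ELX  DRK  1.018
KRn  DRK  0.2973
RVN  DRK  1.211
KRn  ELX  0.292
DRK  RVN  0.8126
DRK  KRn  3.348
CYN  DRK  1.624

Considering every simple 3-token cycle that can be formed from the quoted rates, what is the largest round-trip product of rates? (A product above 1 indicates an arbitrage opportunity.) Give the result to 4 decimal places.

1.0434

KRn→CYN→DRK→KRn: 0.1919 × 1.624 × 3.348 = 1.04339
ELX→DRK→KRn→ELX: 1.018 × 3.348 × 0.292 = 0.99521
RVN→ELX→DRK→RVN: 1.196 × 1.018 × 0.8126 = 0.98936
Maximum is KRn→CYN→DRK→KRn at 1.0434; arbitrage exists.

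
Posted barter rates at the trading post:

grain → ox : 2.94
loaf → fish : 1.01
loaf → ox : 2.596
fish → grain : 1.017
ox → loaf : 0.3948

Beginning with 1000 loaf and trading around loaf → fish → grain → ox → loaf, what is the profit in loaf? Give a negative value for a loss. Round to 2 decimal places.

192.25

1000 loaf × 1.01 = 1010 fish
1010 fish × 1.017 = 1027.17 grain
1027.17 grain × 2.94 = 3019.8798 ox
3019.8798 ox × 0.3948 = 1192.24854504 loaf
Net change: 1192.24854504 − 1000 = 192.24854504 loaf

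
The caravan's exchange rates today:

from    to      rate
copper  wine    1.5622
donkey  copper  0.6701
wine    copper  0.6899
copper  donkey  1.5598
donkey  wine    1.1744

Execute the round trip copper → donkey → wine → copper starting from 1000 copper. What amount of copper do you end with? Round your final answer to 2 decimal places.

1263.78

1000 copper × 1.5598 = 1559.8 donkey
1559.8 donkey × 1.1744 = 1831.82912 wine
1831.82912 wine × 0.6899 = 1263.778909888 copper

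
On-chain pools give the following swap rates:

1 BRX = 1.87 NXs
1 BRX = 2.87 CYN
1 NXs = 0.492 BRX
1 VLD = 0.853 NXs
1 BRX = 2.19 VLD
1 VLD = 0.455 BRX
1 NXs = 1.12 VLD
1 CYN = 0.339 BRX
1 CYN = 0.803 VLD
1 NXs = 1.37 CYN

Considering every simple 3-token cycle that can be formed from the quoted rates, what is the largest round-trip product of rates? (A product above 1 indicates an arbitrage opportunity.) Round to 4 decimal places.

1.0486

VLD→BRX→CYN→VLD: 0.455 × 2.87 × 0.803 = 1.04860
VLD→BRX→NXs→VLD: 0.455 × 1.87 × 1.12 = 0.95295
VLD→NXs→CYN→VLD: 0.853 × 1.37 × 0.803 = 0.93839
VLD→NXs→BRX→VLD: 0.853 × 0.492 × 2.19 = 0.91909
CYN→BRX→NXs→CYN: 0.339 × 1.87 × 1.37 = 0.86848
Maximum is VLD→BRX→CYN→VLD at 1.0486; arbitrage exists.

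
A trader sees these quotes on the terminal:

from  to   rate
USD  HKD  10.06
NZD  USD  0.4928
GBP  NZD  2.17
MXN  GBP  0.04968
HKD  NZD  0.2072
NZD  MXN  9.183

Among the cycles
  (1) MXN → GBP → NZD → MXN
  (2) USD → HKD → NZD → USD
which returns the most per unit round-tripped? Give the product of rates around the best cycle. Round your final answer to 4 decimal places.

1.0272

(1) 0.04968 × 2.17 × 9.183 = 0.98998
(2) 10.06 × 0.2072 × 0.4928 = 1.02721
Highest is cycle (2) at 1.0272 (>1, arbitrage).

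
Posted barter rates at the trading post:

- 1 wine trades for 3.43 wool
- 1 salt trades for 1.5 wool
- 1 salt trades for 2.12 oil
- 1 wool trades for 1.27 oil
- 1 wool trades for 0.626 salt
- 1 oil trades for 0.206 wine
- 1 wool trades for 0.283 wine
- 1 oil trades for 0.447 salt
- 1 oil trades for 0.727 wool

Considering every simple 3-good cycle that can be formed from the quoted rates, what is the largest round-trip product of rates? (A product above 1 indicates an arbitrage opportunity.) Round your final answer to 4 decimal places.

wool→salt→oil→wool: 0.626 × 2.12 × 0.727 = 0.96482
wine→wool→oil→wine: 3.43 × 1.27 × 0.206 = 0.89736
wool→oil→salt→wool: 1.27 × 0.447 × 1.5 = 0.85154
Maximum is wool→salt→oil→wool at 0.9648; no arbitrage — every cycle loses value.

0.9648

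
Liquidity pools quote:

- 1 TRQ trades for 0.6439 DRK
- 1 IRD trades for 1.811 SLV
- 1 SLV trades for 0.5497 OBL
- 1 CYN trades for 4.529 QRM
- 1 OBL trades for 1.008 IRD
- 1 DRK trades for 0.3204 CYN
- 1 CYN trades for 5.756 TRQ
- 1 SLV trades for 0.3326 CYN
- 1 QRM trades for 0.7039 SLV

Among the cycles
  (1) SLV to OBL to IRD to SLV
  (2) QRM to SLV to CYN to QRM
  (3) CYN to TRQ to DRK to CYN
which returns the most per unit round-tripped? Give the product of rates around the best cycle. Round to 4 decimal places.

1.1875

(1) 0.5497 × 1.008 × 1.811 = 1.00347
(2) 0.7039 × 0.3326 × 4.529 = 1.06032
(3) 5.756 × 0.6439 × 0.3204 = 1.18749
Highest is cycle (3) at 1.1875 (>1, arbitrage).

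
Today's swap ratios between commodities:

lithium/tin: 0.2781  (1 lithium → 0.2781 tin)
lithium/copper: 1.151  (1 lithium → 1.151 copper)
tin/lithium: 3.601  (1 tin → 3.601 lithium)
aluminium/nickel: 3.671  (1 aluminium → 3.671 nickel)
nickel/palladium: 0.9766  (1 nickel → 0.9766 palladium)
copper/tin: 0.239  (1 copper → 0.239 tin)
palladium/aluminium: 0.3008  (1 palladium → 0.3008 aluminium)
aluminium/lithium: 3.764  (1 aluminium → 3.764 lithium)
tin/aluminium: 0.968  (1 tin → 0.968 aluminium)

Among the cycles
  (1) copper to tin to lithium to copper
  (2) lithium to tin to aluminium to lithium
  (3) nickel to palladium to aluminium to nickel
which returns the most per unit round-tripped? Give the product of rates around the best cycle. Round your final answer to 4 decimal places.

1.0784

(1) 0.239 × 3.601 × 1.151 = 0.99060
(2) 0.2781 × 0.968 × 3.764 = 1.01327
(3) 0.9766 × 0.3008 × 3.671 = 1.07840
Highest is cycle (3) at 1.0784 (>1, arbitrage).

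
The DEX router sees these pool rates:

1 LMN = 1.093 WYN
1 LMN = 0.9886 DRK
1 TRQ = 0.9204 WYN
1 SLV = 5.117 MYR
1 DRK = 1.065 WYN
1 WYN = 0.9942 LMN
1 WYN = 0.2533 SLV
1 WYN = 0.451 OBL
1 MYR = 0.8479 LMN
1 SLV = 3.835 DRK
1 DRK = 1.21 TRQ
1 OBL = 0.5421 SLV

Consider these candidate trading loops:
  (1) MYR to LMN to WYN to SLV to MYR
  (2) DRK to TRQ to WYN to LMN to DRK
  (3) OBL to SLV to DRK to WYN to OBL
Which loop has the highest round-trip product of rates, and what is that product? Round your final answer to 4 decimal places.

1.2012

(1) 0.8479 × 1.093 × 0.2533 × 5.117 = 1.20120
(2) 1.21 × 0.9204 × 0.9942 × 0.9886 = 1.09460
(3) 0.5421 × 3.835 × 1.065 × 0.451 = 0.99855
Highest is cycle (1) at 1.2012 (>1, arbitrage).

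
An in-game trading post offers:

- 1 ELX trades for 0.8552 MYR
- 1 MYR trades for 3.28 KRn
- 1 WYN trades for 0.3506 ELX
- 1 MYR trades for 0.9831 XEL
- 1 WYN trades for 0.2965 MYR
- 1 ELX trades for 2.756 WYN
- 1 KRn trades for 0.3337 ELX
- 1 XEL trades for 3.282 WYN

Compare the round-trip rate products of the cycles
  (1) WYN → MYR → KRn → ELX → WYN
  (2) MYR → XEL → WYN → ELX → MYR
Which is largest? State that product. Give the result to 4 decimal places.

0.9674

(1) 0.2965 × 3.28 × 0.3337 × 2.756 = 0.89440
(2) 0.9831 × 3.282 × 0.3506 × 0.8552 = 0.96742
Highest is cycle (2) at 0.9674 (≤1, no arbitrage).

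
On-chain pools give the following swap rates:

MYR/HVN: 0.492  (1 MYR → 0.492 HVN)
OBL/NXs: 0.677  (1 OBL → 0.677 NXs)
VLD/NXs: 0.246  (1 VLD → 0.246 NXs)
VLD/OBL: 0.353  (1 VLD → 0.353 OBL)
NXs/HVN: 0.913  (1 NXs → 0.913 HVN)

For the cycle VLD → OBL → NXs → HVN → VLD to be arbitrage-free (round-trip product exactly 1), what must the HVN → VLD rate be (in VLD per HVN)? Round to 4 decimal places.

Known legs of the cycle: 0.353 × 0.677 × 0.913 = 0.218189653
For no arbitrage the full-cycle product must be 1, so the missing rate is 1 / 0.218189653 ≈ 4.583169.

4.5832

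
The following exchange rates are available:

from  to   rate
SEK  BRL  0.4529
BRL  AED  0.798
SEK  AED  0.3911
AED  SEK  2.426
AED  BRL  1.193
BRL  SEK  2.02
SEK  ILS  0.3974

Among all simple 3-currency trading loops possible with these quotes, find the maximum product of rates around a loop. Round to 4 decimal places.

0.9425

SEK→AED→BRL→SEK: 0.3911 × 1.193 × 2.02 = 0.94250
SEK→BRL→AED→SEK: 0.4529 × 0.798 × 2.426 = 0.87679
Maximum is SEK→AED→BRL→SEK at 0.9425; no arbitrage — every cycle loses value.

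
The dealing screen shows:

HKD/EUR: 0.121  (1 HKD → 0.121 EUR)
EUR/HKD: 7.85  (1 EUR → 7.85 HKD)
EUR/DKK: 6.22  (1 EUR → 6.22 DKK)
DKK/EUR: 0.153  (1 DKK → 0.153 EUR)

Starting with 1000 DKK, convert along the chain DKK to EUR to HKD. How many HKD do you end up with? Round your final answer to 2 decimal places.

1201.05

1000 DKK × 0.153 = 153 EUR
153 EUR × 7.85 = 1201.05 HKD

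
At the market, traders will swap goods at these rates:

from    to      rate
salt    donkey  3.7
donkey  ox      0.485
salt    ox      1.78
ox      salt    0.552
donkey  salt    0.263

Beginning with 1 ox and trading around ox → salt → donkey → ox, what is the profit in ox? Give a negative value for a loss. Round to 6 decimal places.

-0.009436

1 ox × 0.552 = 0.552 salt
0.552 salt × 3.7 = 2.0424 donkey
2.0424 donkey × 0.485 = 0.990564 ox
Net change: 0.990564 − 1 = -0.009436 ox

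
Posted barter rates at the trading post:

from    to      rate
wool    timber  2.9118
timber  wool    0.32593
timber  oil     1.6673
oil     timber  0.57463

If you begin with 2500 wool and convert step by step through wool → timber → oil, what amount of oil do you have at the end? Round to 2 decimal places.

12137.11

2500 wool × 2.9118 = 7279.5 timber
7279.5 timber × 1.6673 = 12137.11035 oil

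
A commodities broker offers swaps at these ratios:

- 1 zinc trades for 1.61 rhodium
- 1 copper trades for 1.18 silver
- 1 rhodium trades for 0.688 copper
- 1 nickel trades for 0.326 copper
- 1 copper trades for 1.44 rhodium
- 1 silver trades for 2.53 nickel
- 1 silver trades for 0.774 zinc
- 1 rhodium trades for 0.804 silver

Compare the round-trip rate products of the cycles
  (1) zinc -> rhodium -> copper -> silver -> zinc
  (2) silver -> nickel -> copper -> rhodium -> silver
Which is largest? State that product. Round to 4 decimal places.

1.0117

(1) 1.61 × 0.688 × 1.18 × 0.774 = 1.01167
(2) 2.53 × 0.326 × 1.44 × 0.804 = 0.95490
Highest is cycle (1) at 1.0117 (>1, arbitrage).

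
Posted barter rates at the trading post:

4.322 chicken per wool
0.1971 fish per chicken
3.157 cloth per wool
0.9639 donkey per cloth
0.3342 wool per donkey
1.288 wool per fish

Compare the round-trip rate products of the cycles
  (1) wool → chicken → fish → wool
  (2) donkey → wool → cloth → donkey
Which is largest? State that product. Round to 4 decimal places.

(1) 4.322 × 0.1971 × 1.288 = 1.09720
(2) 0.3342 × 3.157 × 0.9639 = 1.01698
Highest is cycle (1) at 1.0972 (>1, arbitrage).

1.0972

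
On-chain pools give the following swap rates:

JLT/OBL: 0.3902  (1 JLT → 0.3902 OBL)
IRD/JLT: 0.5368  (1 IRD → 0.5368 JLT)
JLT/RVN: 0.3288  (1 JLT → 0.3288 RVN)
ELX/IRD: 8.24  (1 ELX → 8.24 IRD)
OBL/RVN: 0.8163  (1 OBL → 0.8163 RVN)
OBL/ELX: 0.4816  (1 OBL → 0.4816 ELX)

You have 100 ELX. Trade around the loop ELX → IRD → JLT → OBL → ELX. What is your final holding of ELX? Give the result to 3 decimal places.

100 ELX × 8.24 = 824 IRD
824 IRD × 0.5368 = 442.3232 JLT
442.3232 JLT × 0.3902 = 172.59451264 OBL
172.59451264 OBL × 0.4816 = 83.121517287424 ELX

83.122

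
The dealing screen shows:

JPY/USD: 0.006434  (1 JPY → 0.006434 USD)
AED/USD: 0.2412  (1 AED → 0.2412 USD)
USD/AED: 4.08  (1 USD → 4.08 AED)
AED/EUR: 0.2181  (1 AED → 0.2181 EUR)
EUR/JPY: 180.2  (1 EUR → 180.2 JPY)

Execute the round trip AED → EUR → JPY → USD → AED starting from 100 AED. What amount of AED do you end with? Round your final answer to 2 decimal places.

103.17

100 AED × 0.2181 = 21.81 EUR
21.81 EUR × 180.2 = 3930.162 JPY
3930.162 JPY × 0.006434 = 25.286662308 USD
25.286662308 USD × 4.08 = 103.16958221664 AED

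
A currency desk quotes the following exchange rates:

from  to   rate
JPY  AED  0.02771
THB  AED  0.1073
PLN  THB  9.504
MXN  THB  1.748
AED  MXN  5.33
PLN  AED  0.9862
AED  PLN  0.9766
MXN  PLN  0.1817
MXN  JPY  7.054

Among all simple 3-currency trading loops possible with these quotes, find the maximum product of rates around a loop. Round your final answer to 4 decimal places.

1.0418

MXN→JPY→AED→MXN: 7.054 × 0.02771 × 5.33 = 1.04184
MXN→THB→AED→MXN: 1.748 × 0.1073 × 5.33 = 0.99970
PLN→THB→AED→PLN: 9.504 × 0.1073 × 0.9766 = 0.99592
MXN→PLN→AED→MXN: 0.1817 × 0.9862 × 5.33 = 0.95510
Maximum is MXN→JPY→AED→MXN at 1.0418; arbitrage exists.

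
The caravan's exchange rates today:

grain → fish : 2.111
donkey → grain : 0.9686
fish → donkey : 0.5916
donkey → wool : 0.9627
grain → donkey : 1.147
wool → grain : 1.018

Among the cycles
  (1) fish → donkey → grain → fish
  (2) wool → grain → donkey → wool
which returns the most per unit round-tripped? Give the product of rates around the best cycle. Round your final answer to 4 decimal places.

(1) 0.5916 × 0.9686 × 2.111 = 1.20965
(2) 1.018 × 1.147 × 0.9627 = 1.12409
Highest is cycle (1) at 1.2097 (>1, arbitrage).

1.2097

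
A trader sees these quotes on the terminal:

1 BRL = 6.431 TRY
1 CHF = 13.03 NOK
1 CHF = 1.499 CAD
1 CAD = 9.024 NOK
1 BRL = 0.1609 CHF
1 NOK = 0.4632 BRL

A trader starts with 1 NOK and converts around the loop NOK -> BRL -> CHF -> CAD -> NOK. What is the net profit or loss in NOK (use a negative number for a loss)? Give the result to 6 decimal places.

1 NOK × 0.4632 = 0.4632 BRL
0.4632 BRL × 0.1609 = 0.07452888 CHF
0.07452888 CHF × 1.499 = 0.11171879112 CAD
0.11171879112 CAD × 9.024 = 1.00815037106688 NOK
Net change: 1.00815037106688 − 1 = 0.00815037106688 NOK

0.008150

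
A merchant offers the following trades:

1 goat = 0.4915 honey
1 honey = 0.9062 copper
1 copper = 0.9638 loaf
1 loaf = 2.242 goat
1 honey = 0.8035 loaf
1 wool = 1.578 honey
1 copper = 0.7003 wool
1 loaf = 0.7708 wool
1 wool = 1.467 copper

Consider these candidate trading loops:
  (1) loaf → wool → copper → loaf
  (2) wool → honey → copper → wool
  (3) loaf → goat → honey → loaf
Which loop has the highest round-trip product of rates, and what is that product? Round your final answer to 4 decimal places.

(1) 0.7708 × 1.467 × 0.9638 = 1.08983
(2) 1.578 × 0.9062 × 0.7003 = 1.00142
(3) 2.242 × 0.4915 × 0.8035 = 0.88541
Highest is cycle (1) at 1.0898 (>1, arbitrage).

1.0898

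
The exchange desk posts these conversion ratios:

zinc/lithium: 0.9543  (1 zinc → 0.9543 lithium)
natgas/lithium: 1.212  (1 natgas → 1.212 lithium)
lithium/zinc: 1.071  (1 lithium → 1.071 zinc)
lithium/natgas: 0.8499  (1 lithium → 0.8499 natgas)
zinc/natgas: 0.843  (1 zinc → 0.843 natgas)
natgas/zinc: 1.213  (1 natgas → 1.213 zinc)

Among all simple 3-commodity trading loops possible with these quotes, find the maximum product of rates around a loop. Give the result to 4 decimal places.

1.0943

zinc→natgas→lithium→zinc: 0.843 × 1.212 × 1.071 = 1.09426
zinc→lithium→natgas→zinc: 0.9543 × 0.8499 × 1.213 = 0.98382
Maximum is zinc→natgas→lithium→zinc at 1.0943; arbitrage exists.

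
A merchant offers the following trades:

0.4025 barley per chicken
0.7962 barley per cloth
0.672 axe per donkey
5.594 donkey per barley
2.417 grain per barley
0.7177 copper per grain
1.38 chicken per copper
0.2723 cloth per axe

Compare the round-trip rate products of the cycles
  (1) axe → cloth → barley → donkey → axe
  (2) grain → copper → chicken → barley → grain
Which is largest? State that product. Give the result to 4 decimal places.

(1) 0.2723 × 0.7962 × 5.594 × 0.672 = 0.81501
(2) 0.7177 × 1.38 × 0.4025 × 2.417 = 0.96353
Highest is cycle (2) at 0.9635 (≤1, no arbitrage).

0.9635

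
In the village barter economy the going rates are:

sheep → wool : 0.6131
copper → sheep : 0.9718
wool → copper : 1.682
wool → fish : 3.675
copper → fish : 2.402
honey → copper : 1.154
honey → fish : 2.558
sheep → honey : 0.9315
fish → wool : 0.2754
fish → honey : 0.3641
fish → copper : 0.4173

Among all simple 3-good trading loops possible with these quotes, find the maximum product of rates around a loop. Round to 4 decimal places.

1.1127

wool→copper→fish→wool: 1.682 × 2.402 × 0.2754 = 1.11266
honey→copper→sheep→honey: 1.154 × 0.9718 × 0.9315 = 1.04464
honey→copper→fish→honey: 1.154 × 2.402 × 0.3641 = 1.00925
wool→copper→sheep→wool: 1.682 × 0.9718 × 0.6131 = 1.00215
Maximum is wool→copper→fish→wool at 1.1127; arbitrage exists.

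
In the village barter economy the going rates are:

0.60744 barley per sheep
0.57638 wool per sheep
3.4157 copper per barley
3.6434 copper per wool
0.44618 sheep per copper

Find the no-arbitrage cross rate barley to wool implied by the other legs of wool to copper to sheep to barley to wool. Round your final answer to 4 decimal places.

1.0127

Known legs of the cycle: 3.6434 × 0.44618 × 0.60744 = 0.98746188205728
For no arbitrage the full-cycle product must be 1, so the missing rate is 1 / 0.98746188205728 ≈ 1.012697.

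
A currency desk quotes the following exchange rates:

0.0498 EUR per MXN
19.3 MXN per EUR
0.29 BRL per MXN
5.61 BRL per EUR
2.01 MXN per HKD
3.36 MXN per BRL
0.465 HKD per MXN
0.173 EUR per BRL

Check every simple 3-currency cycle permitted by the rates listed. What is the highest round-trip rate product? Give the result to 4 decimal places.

EUR→MXN→BRL→EUR: 19.3 × 0.29 × 0.173 = 0.96828
EUR→BRL→MXN→EUR: 5.61 × 3.36 × 0.0498 = 0.93871
Maximum is EUR→MXN→BRL→EUR at 0.9683; no arbitrage — every cycle loses value.

0.9683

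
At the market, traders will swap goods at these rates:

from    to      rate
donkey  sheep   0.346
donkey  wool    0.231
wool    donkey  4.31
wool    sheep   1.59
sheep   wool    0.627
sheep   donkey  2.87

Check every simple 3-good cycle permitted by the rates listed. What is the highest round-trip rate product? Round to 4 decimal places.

donkey→wool→sheep→donkey: 0.231 × 1.59 × 2.87 = 1.05412
donkey→sheep→wool→donkey: 0.346 × 0.627 × 4.31 = 0.93502
Maximum is donkey→wool→sheep→donkey at 1.0541; arbitrage exists.

1.0541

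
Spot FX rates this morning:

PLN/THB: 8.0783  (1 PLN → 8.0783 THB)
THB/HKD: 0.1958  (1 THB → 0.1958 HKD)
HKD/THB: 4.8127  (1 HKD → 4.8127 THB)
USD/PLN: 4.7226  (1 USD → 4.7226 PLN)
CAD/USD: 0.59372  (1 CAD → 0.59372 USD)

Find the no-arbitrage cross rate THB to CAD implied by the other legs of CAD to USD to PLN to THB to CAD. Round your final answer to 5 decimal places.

0.04415

Known legs of the cycle: 0.59372 × 4.7226 × 8.0783 = 22.6507621082376
For no arbitrage the full-cycle product must be 1, so the missing rate is 1 / 22.6507621082376 ≈ 0.0441486.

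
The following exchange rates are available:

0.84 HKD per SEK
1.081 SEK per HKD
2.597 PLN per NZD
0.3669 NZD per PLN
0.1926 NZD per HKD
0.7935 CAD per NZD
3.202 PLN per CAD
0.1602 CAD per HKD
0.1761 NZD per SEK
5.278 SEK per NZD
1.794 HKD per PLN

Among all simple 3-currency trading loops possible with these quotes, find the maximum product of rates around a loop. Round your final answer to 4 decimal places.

PLN→NZD→CAD→PLN: 0.3669 × 0.7935 × 3.202 = 0.93221
PLN→HKD→CAD→PLN: 1.794 × 0.1602 × 3.202 = 0.92025
PLN→HKD→NZD→PLN: 1.794 × 0.1926 × 2.597 = 0.89733
HKD→NZD→SEK→HKD: 0.1926 × 5.278 × 0.84 = 0.85390
Maximum is PLN→NZD→CAD→PLN at 0.9322; no arbitrage — every cycle loses value.

0.9322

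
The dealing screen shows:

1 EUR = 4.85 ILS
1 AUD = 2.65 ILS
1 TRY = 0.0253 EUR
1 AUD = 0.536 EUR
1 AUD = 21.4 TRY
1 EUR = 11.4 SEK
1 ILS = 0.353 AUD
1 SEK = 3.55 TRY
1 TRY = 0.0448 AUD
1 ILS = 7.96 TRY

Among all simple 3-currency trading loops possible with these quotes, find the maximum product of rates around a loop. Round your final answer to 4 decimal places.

TRY→EUR→SEK→TRY: 0.0253 × 11.4 × 3.55 = 1.02389
TRY→EUR→ILS→TRY: 0.0253 × 4.85 × 7.96 = 0.97673
TRY→AUD→ILS→TRY: 0.0448 × 2.65 × 7.96 = 0.94501
ILS→AUD→EUR→ILS: 0.353 × 0.536 × 4.85 = 0.91766
Maximum is TRY→EUR→SEK→TRY at 1.0239; arbitrage exists.

1.0239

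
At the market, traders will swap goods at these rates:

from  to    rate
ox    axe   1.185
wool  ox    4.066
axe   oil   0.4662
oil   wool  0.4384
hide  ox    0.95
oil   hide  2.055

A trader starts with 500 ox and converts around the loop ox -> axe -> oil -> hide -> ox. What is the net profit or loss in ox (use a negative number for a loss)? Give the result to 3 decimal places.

500 ox × 1.185 = 592.5 axe
592.5 axe × 0.4662 = 276.2235 oil
276.2235 oil × 2.055 = 567.6392925 hide
567.6392925 hide × 0.95 = 539.257327875 ox
Net change: 539.257327875 − 500 = 39.257327875 ox

39.257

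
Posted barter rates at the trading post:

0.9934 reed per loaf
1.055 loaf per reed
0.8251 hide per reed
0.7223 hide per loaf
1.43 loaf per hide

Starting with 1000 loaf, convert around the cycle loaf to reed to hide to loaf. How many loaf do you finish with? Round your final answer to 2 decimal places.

1000 loaf × 0.9934 = 993.4 reed
993.4 reed × 0.8251 = 819.65434 hide
819.65434 hide × 1.43 = 1172.1057062 loaf

1172.11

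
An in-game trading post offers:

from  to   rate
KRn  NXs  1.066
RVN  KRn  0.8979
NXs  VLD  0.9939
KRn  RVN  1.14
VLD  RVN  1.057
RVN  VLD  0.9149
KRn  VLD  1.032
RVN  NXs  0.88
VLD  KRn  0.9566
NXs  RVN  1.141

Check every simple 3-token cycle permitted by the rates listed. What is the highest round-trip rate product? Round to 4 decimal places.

NXs→RVN→KRn→NXs: 1.141 × 0.8979 × 1.066 = 1.09212
NXs→VLD→KRn→NXs: 0.9939 × 0.9566 × 1.066 = 1.01352
KRn→RVN→VLD→KRn: 1.14 × 0.9149 × 0.9566 = 0.99772
KRn→VLD→RVN→KRn: 1.032 × 1.057 × 0.8979 = 0.97945
NXs→VLD→RVN→NXs: 0.9939 × 1.057 × 0.88 = 0.92449
Maximum is NXs→RVN→KRn→NXs at 1.0921; arbitrage exists.

1.0921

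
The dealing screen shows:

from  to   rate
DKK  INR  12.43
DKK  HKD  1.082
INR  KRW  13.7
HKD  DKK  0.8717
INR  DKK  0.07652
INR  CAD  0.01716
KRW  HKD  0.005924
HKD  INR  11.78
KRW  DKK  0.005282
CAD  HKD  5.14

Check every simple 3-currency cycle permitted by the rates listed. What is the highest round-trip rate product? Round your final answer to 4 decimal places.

1.0390

CAD→HKD→INR→CAD: 5.14 × 11.78 × 0.01716 = 1.03902
DKK→HKD→INR→DKK: 1.082 × 11.78 × 0.07652 = 0.97532
KRW→HKD→INR→KRW: 0.005924 × 11.78 × 13.7 = 0.95605
KRW→DKK→INR→KRW: 0.005282 × 12.43 × 13.7 = 0.89948
Maximum is CAD→HKD→INR→CAD at 1.0390; arbitrage exists.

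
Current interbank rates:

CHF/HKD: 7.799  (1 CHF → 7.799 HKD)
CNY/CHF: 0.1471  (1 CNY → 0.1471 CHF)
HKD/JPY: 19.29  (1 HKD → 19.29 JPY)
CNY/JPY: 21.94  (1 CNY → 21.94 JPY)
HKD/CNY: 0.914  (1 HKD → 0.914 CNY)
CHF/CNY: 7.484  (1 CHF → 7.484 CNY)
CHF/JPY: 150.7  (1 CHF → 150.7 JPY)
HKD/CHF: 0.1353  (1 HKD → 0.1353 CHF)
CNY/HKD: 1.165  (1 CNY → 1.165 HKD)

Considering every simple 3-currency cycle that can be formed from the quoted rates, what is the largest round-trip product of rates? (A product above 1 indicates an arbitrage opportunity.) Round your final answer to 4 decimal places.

1.1797

HKD→CHF→CNY→HKD: 0.1353 × 7.484 × 1.165 = 1.17966
HKD→CNY→CHF→HKD: 0.914 × 0.1471 × 7.799 = 1.04857
Maximum is HKD→CHF→CNY→HKD at 1.1797; arbitrage exists.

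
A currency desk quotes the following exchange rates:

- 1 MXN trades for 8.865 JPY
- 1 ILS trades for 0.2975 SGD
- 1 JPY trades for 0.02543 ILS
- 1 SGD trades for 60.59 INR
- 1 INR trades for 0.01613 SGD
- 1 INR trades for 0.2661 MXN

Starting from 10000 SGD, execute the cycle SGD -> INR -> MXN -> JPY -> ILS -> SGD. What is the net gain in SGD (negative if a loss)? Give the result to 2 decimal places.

10000 SGD × 60.59 = 605900 INR
605900 INR × 0.2661 = 161229.99 MXN
161229.99 MXN × 8.865 = 1429303.86135 JPY
1429303.86135 JPY × 0.02543 = 36347.1971941305 ILS
36347.1971941305 ILS × 0.2975 = 10813.29116525382375 SGD
Net change: 10813.29116525382375 − 10000 = 813.29116525382375 SGD

813.29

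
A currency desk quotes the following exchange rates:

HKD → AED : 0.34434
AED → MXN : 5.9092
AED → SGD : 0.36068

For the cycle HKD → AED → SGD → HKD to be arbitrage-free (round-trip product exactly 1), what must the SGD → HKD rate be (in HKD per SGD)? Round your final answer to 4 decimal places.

8.0518

Known legs of the cycle: 0.34434 × 0.36068 = 0.1241965512
For no arbitrage the full-cycle product must be 1, so the missing rate is 1 / 0.1241965512 ≈ 8.051753.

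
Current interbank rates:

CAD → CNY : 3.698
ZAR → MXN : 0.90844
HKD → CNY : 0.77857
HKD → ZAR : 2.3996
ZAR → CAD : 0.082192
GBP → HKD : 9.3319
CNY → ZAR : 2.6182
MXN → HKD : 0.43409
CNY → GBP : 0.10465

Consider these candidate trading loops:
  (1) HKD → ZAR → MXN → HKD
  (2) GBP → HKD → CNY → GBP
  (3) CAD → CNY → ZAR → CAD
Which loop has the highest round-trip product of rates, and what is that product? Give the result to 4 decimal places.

0.9463

(1) 2.3996 × 0.90844 × 0.43409 = 0.94627
(2) 9.3319 × 0.77857 × 0.10465 = 0.76034
(3) 3.698 × 2.6182 × 0.082192 = 0.79579
Highest is cycle (1) at 0.9463 (≤1, no arbitrage).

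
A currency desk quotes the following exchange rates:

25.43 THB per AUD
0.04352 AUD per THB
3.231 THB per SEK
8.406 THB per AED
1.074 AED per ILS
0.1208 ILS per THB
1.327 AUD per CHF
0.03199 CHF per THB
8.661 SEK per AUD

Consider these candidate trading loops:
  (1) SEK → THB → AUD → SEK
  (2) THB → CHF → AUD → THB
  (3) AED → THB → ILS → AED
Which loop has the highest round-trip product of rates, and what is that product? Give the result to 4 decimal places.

(1) 3.231 × 0.04352 × 8.661 = 1.21785
(2) 0.03199 × 1.327 × 25.43 = 1.07952
(3) 8.406 × 0.1208 × 1.074 = 1.09059
Highest is cycle (1) at 1.2179 (>1, arbitrage).

1.2179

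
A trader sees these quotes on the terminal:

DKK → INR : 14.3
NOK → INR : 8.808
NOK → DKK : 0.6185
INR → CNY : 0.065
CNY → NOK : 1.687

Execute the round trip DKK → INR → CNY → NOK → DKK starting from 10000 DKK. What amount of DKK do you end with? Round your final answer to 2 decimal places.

9698.49

10000 DKK × 14.3 = 143000 INR
143000 INR × 0.065 = 9295 CNY
9295 CNY × 1.687 = 15680.665 NOK
15680.665 NOK × 0.6185 = 9698.4913025 DKK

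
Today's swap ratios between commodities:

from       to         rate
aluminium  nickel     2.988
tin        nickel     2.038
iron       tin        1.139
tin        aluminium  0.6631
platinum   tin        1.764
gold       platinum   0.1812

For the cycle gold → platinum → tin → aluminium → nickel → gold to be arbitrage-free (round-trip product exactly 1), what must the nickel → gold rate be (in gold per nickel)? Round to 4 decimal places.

Known legs of the cycle: 0.1812 × 1.764 × 0.6631 × 2.988 = 0.63331007229504
For no arbitrage the full-cycle product must be 1, so the missing rate is 1 / 0.63331007229504 ≈ 1.579005.

1.5790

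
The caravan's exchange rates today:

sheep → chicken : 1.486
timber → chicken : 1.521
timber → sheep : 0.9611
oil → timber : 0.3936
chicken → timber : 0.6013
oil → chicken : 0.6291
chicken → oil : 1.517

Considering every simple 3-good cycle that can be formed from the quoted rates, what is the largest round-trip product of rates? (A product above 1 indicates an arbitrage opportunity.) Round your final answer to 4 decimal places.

oil→timber→chicken→oil: 0.3936 × 1.521 × 1.517 = 0.90818
chicken→timber→sheep→chicken: 0.6013 × 0.9611 × 1.486 = 0.85877
Maximum is oil→timber→chicken→oil at 0.9082; no arbitrage — every cycle loses value.

0.9082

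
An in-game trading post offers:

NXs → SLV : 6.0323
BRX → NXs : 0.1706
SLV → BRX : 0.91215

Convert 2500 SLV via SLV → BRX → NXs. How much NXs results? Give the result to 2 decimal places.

389.03

2500 SLV × 0.91215 = 2280.375 BRX
2280.375 BRX × 0.1706 = 389.031975 NXs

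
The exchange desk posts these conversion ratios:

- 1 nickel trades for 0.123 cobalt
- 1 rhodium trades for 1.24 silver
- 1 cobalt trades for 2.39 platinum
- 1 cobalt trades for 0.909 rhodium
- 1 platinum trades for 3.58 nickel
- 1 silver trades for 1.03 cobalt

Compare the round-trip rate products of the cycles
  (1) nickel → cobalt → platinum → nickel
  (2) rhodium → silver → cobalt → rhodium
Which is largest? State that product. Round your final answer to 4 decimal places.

(1) 0.123 × 2.39 × 3.58 = 1.05241
(2) 1.24 × 1.03 × 0.909 = 1.16097
Highest is cycle (2) at 1.1610 (>1, arbitrage).

1.1610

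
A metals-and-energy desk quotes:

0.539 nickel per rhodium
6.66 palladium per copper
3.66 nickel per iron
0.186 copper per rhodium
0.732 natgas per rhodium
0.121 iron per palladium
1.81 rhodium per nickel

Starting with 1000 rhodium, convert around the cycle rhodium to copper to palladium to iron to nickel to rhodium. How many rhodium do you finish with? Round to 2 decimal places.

1000 rhodium × 0.186 = 186 copper
186 copper × 6.66 = 1238.76 palladium
1238.76 palladium × 0.121 = 149.88996 iron
149.88996 iron × 3.66 = 548.5972536 nickel
548.5972536 nickel × 1.81 = 992.961029016 rhodium

992.96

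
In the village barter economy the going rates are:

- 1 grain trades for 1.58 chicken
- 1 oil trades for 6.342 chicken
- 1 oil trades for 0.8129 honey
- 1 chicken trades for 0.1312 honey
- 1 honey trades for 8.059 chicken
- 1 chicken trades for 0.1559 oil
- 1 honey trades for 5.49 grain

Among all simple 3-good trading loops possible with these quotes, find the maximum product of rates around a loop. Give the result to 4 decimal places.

chicken→honey→grain→chicken: 0.1312 × 5.49 × 1.58 = 1.13806
oil→honey→chicken→oil: 0.8129 × 8.059 × 0.1559 = 1.02133
Maximum is chicken→honey→grain→chicken at 1.1381; arbitrage exists.

1.1381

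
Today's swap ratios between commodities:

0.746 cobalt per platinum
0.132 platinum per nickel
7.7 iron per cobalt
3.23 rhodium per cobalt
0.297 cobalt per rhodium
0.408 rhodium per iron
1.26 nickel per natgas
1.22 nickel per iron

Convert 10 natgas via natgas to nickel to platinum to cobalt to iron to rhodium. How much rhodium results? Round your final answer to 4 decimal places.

3.8979

10 natgas × 1.26 = 12.6 nickel
12.6 nickel × 0.132 = 1.6632 platinum
1.6632 platinum × 0.746 = 1.2407472 cobalt
1.2407472 cobalt × 7.7 = 9.55375344 iron
9.55375344 iron × 0.408 = 3.89793140352 rhodium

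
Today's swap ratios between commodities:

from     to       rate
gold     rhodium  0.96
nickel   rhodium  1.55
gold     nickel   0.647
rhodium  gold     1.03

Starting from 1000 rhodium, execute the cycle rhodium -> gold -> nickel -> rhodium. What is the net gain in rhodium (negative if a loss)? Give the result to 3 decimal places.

32.936

1000 rhodium × 1.03 = 1030 gold
1030 gold × 0.647 = 666.41 nickel
666.41 nickel × 1.55 = 1032.9355 rhodium
Net change: 1032.9355 − 1000 = 32.9355 rhodium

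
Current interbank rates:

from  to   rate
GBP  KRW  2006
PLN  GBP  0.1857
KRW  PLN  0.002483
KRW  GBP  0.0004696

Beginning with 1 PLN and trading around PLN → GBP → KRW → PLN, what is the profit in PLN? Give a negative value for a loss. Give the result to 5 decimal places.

1 PLN × 0.1857 = 0.1857 GBP
0.1857 GBP × 2006 = 372.5142 KRW
372.5142 KRW × 0.002483 = 0.9249527586 PLN
Net change: 0.9249527586 − 1 = -0.0750472414 PLN

-0.07505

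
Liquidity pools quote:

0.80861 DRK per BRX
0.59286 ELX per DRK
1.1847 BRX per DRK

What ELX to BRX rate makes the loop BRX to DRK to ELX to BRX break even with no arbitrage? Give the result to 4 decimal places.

2.0860

Known legs of the cycle: 0.80861 × 0.59286 = 0.4793925246
For no arbitrage the full-cycle product must be 1, so the missing rate is 1 / 0.4793925246 ≈ 2.085973.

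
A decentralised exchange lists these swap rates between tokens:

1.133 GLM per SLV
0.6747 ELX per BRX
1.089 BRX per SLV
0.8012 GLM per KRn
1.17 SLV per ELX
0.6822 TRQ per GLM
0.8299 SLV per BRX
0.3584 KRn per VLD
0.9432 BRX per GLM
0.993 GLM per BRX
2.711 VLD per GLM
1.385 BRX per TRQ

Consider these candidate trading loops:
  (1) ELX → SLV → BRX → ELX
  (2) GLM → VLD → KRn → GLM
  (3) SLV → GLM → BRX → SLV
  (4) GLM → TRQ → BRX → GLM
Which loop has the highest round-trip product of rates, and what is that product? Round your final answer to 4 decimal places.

0.9382

(1) 1.17 × 1.089 × 0.6747 = 0.85966
(2) 2.711 × 0.3584 × 0.8012 = 0.77846
(3) 1.133 × 0.9432 × 0.8299 = 0.88687
(4) 0.6822 × 1.385 × 0.993 = 0.93823
Highest is cycle (4) at 0.9382 (≤1, no arbitrage).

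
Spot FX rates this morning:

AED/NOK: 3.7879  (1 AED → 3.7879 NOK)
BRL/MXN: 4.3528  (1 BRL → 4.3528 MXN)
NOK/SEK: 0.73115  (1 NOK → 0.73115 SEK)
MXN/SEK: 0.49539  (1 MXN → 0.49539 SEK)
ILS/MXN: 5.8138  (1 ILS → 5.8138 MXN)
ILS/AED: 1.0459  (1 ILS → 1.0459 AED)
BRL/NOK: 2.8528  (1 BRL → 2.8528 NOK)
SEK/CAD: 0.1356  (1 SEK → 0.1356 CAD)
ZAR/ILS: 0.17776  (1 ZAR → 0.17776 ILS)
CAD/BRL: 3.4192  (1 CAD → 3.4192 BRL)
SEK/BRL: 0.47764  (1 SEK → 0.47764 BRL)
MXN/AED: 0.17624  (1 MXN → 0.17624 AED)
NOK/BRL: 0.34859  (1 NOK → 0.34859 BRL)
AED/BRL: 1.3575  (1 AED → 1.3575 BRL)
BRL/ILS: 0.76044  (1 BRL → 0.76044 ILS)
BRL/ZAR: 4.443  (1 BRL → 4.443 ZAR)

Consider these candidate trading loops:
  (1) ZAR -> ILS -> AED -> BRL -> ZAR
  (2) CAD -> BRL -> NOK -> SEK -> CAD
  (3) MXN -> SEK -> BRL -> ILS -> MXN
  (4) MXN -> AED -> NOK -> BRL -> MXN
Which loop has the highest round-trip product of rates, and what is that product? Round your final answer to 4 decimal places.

(1) 0.17776 × 1.0459 × 1.3575 × 4.443 = 1.12135
(2) 3.4192 × 2.8528 × 0.73115 × 0.1356 = 0.96708
(3) 0.49539 × 0.47764 × 0.76044 × 5.8138 = 1.04610
(4) 0.17624 × 3.7879 × 0.34859 × 4.3528 = 1.01295
Highest is cycle (1) at 1.1213 (>1, arbitrage).

1.1213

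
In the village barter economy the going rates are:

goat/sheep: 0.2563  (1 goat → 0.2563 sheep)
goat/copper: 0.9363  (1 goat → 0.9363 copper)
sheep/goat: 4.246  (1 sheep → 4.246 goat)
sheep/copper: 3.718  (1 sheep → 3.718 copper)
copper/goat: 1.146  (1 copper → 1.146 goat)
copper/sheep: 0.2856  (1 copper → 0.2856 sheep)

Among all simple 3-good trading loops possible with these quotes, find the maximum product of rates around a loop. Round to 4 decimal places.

1.1354

copper→sheep→goat→copper: 0.2856 × 4.246 × 0.9363 = 1.13541
copper→goat→sheep→copper: 1.146 × 0.2563 × 3.718 = 1.09205
Maximum is copper→sheep→goat→copper at 1.1354; arbitrage exists.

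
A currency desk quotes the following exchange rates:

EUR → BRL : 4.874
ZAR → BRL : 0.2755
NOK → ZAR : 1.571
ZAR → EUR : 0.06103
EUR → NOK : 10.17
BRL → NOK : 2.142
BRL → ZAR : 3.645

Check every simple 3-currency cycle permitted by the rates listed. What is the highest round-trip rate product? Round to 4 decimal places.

ZAR→EUR→BRL→ZAR: 0.06103 × 4.874 × 3.645 = 1.08424
ZAR→EUR→NOK→ZAR: 0.06103 × 10.17 × 1.571 = 0.97508
ZAR→BRL→NOK→ZAR: 0.2755 × 2.142 × 1.571 = 0.92708
Maximum is ZAR→EUR→BRL→ZAR at 1.0842; arbitrage exists.

1.0842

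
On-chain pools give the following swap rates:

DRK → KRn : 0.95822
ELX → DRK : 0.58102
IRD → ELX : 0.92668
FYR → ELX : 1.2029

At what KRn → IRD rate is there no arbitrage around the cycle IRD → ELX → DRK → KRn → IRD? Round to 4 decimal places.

Known legs of the cycle: 0.92668 × 0.58102 × 0.95822 = 0.515924442143792
For no arbitrage the full-cycle product must be 1, so the missing rate is 1 / 0.515924442143792 ≈ 1.938268.

1.9383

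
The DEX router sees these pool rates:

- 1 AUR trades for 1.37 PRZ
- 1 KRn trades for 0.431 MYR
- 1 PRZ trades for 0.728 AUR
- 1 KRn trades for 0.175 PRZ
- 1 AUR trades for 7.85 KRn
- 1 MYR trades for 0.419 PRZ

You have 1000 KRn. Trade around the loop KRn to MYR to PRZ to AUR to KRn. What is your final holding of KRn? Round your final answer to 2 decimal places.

1000 KRn × 0.431 = 431 MYR
431 MYR × 0.419 = 180.589 PRZ
180.589 PRZ × 0.728 = 131.468792 AUR
131.468792 AUR × 7.85 = 1032.0300172 KRn

1032.03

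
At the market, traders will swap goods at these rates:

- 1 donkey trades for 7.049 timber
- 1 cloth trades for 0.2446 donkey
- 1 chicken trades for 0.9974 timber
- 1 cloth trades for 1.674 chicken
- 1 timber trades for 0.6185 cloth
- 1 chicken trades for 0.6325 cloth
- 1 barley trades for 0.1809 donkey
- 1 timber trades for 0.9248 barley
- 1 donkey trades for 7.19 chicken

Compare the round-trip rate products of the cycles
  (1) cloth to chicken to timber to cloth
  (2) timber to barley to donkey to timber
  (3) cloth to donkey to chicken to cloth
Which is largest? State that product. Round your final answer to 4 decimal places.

(1) 1.674 × 0.9974 × 0.6185 = 1.03268
(2) 0.9248 × 0.1809 × 7.049 = 1.17927
(3) 0.2446 × 7.19 × 0.6325 = 1.11236
Highest is cycle (2) at 1.1793 (>1, arbitrage).

1.1793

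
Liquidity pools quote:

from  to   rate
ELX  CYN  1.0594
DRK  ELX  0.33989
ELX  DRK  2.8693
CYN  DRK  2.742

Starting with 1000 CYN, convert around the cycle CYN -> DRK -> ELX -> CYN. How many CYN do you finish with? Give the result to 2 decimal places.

987.34

1000 CYN × 2.742 = 2742 DRK
2742 DRK × 0.33989 = 931.97838 ELX
931.97838 ELX × 1.0594 = 987.337895772 CYN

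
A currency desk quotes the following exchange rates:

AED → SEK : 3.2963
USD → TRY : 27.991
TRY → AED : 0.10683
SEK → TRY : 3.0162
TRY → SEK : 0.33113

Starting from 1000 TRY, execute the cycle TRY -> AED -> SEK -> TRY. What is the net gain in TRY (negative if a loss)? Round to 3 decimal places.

1000 TRY × 0.10683 = 106.83 AED
106.83 AED × 3.2963 = 352.143729 SEK
352.143729 SEK × 3.0162 = 1062.1359154098 TRY
Net change: 1062.1359154098 − 1000 = 62.1359154098 TRY

62.136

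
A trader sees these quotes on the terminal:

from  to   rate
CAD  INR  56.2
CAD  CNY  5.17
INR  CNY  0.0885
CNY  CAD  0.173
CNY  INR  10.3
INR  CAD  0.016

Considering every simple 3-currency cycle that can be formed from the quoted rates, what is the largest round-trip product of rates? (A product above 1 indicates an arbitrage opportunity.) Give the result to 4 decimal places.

CAD→INR→CNY→CAD: 56.2 × 0.0885 × 0.173 = 0.86045
CAD→CNY→INR→CAD: 5.17 × 10.3 × 0.016 = 0.85202
Maximum is CAD→INR→CNY→CAD at 0.8605; no arbitrage — every cycle loses value.

0.8605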